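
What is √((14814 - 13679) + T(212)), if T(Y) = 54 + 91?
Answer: 16*√5 ≈ 35.777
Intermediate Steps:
T(Y) = 145
√((14814 - 13679) + T(212)) = √((14814 - 13679) + 145) = √(1135 + 145) = √1280 = 16*√5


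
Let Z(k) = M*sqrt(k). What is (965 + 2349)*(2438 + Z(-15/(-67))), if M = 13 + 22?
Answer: 8079532 + 115990*sqrt(1005)/67 ≈ 8.1344e+6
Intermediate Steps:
M = 35
Z(k) = 35*sqrt(k)
(965 + 2349)*(2438 + Z(-15/(-67))) = (965 + 2349)*(2438 + 35*sqrt(-15/(-67))) = 3314*(2438 + 35*sqrt(-15*(-1/67))) = 3314*(2438 + 35*sqrt(15/67)) = 3314*(2438 + 35*(sqrt(1005)/67)) = 3314*(2438 + 35*sqrt(1005)/67) = 8079532 + 115990*sqrt(1005)/67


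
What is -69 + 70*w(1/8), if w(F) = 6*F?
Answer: -33/2 ≈ -16.500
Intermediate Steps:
-69 + 70*w(1/8) = -69 + 70*(6/8) = -69 + 70*(6*(⅛)) = -69 + 70*(¾) = -69 + 105/2 = -33/2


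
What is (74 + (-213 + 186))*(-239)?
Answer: -11233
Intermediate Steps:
(74 + (-213 + 186))*(-239) = (74 - 27)*(-239) = 47*(-239) = -11233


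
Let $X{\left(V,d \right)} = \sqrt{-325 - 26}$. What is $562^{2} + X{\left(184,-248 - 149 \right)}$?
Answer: $315844 + 3 i \sqrt{39} \approx 3.1584 \cdot 10^{5} + 18.735 i$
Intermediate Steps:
$X{\left(V,d \right)} = 3 i \sqrt{39}$ ($X{\left(V,d \right)} = \sqrt{-351} = 3 i \sqrt{39}$)
$562^{2} + X{\left(184,-248 - 149 \right)} = 562^{2} + 3 i \sqrt{39} = 315844 + 3 i \sqrt{39}$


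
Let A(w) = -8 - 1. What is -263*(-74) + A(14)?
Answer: 19453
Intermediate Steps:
A(w) = -9
-263*(-74) + A(14) = -263*(-74) - 9 = 19462 - 9 = 19453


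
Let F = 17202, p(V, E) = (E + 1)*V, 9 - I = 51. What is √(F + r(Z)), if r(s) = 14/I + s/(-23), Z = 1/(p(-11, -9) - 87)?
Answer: 4*√5118558/69 ≈ 131.16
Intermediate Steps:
I = -42 (I = 9 - 1*51 = 9 - 51 = -42)
p(V, E) = V*(1 + E) (p(V, E) = (1 + E)*V = V*(1 + E))
Z = 1 (Z = 1/(-11*(1 - 9) - 87) = 1/(-11*(-8) - 87) = 1/(88 - 87) = 1/1 = 1)
r(s) = -⅓ - s/23 (r(s) = 14/(-42) + s/(-23) = 14*(-1/42) + s*(-1/23) = -⅓ - s/23)
√(F + r(Z)) = √(17202 + (-⅓ - 1/23*1)) = √(17202 + (-⅓ - 1/23)) = √(17202 - 26/69) = √(1186912/69) = 4*√5118558/69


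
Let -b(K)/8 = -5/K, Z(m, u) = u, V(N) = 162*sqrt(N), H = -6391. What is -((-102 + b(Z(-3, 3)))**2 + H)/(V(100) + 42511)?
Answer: -13237/397179 ≈ -0.033328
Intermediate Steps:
b(K) = 40/K (b(K) = -(-40)/K = 40/K)
-((-102 + b(Z(-3, 3)))**2 + H)/(V(100) + 42511) = -((-102 + 40/3)**2 - 6391)/(162*sqrt(100) + 42511) = -((-102 + 40*(1/3))**2 - 6391)/(162*10 + 42511) = -((-102 + 40/3)**2 - 6391)/(1620 + 42511) = -((-266/3)**2 - 6391)/44131 = -(70756/9 - 6391)/44131 = -13237/(9*44131) = -1*13237/397179 = -13237/397179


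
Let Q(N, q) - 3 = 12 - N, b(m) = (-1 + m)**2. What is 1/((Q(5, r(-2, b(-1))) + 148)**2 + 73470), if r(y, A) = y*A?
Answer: 1/98434 ≈ 1.0159e-5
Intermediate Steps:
r(y, A) = A*y
Q(N, q) = 15 - N (Q(N, q) = 3 + (12 - N) = 15 - N)
1/((Q(5, r(-2, b(-1))) + 148)**2 + 73470) = 1/(((15 - 1*5) + 148)**2 + 73470) = 1/(((15 - 5) + 148)**2 + 73470) = 1/((10 + 148)**2 + 73470) = 1/(158**2 + 73470) = 1/(24964 + 73470) = 1/98434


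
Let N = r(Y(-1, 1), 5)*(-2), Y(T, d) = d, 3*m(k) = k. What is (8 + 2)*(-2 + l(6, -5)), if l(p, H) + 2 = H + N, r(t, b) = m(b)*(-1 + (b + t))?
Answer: -770/3 ≈ -256.67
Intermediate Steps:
m(k) = k/3
r(t, b) = b*(-1 + b + t)/3 (r(t, b) = (b/3)*(-1 + (b + t)) = (b/3)*(-1 + b + t) = b*(-1 + b + t)/3)
N = -50/3 (N = ((1/3)*5*(-1 + 5 + 1))*(-2) = ((1/3)*5*5)*(-2) = (25/3)*(-2) = -50/3 ≈ -16.667)
l(p, H) = -56/3 + H (l(p, H) = -2 + (H - 50/3) = -2 + (-50/3 + H) = -56/3 + H)
(8 + 2)*(-2 + l(6, -5)) = (8 + 2)*(-2 + (-56/3 - 5)) = 10*(-2 - 71/3) = 10*(-77/3) = -770/3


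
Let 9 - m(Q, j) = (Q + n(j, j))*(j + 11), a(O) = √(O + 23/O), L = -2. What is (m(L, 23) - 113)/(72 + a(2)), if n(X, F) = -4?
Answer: 1600/1149 - 100*√6/3447 ≈ 1.3215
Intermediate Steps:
m(Q, j) = 9 - (-4 + Q)*(11 + j) (m(Q, j) = 9 - (Q - 4)*(j + 11) = 9 - (-4 + Q)*(11 + j))
(m(L, 23) - 113)/(72 + a(2)) = ((53 - 11*(-2) + 4*23 - 1*(-2)*23) - 113)/(72 + √(2 + 23/2)) = ((53 + 22 + 92 + 46) - 113)/(72 + √(2 + 23*(½))) = (213 - 113)/(72 + √(2 + 23/2)) = 100/(72 + √(27/2)) = 100/(72 + 3*√6/2)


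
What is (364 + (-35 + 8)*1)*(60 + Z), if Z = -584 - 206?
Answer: -246010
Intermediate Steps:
Z = -790
(364 + (-35 + 8)*1)*(60 + Z) = (364 + (-35 + 8)*1)*(60 - 790) = (364 - 27*1)*(-730) = (364 - 27)*(-730) = 337*(-730) = -246010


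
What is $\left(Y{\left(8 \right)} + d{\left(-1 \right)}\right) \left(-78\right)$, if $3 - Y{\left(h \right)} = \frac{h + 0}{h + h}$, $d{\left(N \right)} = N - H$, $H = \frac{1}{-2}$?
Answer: $-156$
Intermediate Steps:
$H = - \frac{1}{2} \approx -0.5$
$d{\left(N \right)} = \frac{1}{2} + N$ ($d{\left(N \right)} = N - - \frac{1}{2} = N + \frac{1}{2} = \frac{1}{2} + N$)
$Y{\left(h \right)} = \frac{5}{2}$ ($Y{\left(h \right)} = 3 - \frac{h + 0}{h + h} = 3 - \frac{h}{2 h} = 3 - h \frac{1}{2 h} = 3 - \frac{1}{2} = \frac{5}{2}$)
$\left(Y{\left(8 \right)} + d{\left(-1 \right)}\right) \left(-78\right) = \left(\frac{5}{2} + \left(\frac{1}{2} - 1\right)\right) \left(-78\right) = \left(\frac{5}{2} - \frac{1}{2}\right) \left(-78\right) = 2 \left(-78\right) = -156$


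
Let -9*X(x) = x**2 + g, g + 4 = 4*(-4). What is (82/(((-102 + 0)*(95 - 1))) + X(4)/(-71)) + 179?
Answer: 182765713/1021122 ≈ 178.99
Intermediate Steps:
g = -20 (g = -4 + 4*(-4) = -4 - 16 = -20)
X(x) = 20/9 - x**2/9 (X(x) = -(x**2 - 20)/9 = -(-20 + x**2)/9 = 20/9 - x**2/9)
(82/(((-102 + 0)*(95 - 1))) + X(4)/(-71)) + 179 = (82/(((-102 + 0)*(95 - 1))) + (20/9 - 1/9*4**2)/(-71)) + 179 = (82/((-102*94)) + (20/9 - 1/9*16)*(-1/71)) + 179 = (82/(-9588) + (20/9 - 16/9)*(-1/71)) + 179 = (82*(-1/9588) + (4/9)*(-1/71)) + 179 = (-41/4794 - 4/639) + 179 = -15125/1021122 + 179 = 182765713/1021122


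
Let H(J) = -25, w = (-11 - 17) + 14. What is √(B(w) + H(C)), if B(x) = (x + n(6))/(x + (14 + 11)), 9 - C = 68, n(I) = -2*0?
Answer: 17*I*√11/11 ≈ 5.1257*I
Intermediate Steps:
n(I) = 0
C = -59 (C = 9 - 1*68 = 9 - 68 = -59)
w = -14 (w = -28 + 14 = -14)
B(x) = x/(25 + x) (B(x) = (x + 0)/(x + (14 + 11)) = x/(x + 25) = x/(25 + x))
√(B(w) + H(C)) = √(-14/(25 - 14) - 25) = √(-14/11 - 25) = √(-289/11) = 17*I*√11/11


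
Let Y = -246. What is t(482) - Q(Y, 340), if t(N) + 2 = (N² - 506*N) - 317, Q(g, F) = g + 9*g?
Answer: -9427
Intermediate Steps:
Q(g, F) = 10*g
t(N) = -319 + N² - 506*N (t(N) = -2 + ((N² - 506*N) - 317) = -2 + (-317 + N² - 506*N) = -319 + N² - 506*N)
t(482) - Q(Y, 340) = (-319 + 482² - 506*482) - 10*(-246) = (-319 + 232324 - 243892) - 1*(-2460) = -11887 + 2460 = -9427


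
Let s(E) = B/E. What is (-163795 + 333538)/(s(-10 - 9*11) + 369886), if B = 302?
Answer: 18501987/40317272 ≈ 0.45891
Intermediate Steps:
s(E) = 302/E
(-163795 + 333538)/(s(-10 - 9*11) + 369886) = (-163795 + 333538)/(302/(-10 - 9*11) + 369886) = 169743/(302/(-10 - 99) + 369886) = 169743/(302/(-109) + 369886) = 169743/(302*(-1/109) + 369886) = 169743/(-302/109 + 369886) = 169743/(40317272/109) = 169743*(109/40317272) = 18501987/40317272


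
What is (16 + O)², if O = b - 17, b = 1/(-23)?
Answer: 576/529 ≈ 1.0888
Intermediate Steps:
b = -1/23 ≈ -0.043478
O = -392/23 (O = -1/23 - 17 = -392/23 ≈ -17.043)
(16 + O)² = (16 - 392/23)² = (-24/23)² = 576/529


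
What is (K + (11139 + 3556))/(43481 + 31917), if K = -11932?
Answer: 2763/75398 ≈ 0.036646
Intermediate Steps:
(K + (11139 + 3556))/(43481 + 31917) = (-11932 + (11139 + 3556))/(43481 + 31917) = (-11932 + 14695)/75398 = 2763*(1/75398) = 2763/75398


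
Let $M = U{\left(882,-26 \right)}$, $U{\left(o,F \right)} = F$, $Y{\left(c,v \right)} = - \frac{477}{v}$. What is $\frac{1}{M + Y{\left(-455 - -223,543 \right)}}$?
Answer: $- \frac{181}{4865} \approx -0.037205$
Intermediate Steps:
$M = -26$
$\frac{1}{M + Y{\left(-455 - -223,543 \right)}} = \frac{1}{-26 - \frac{477}{543}} = \frac{1}{-26 - \frac{159}{181}} = \frac{1}{- \frac{4865}{181}} = - \frac{181}{4865}$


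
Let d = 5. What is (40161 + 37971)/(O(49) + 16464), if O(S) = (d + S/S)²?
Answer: 6511/1375 ≈ 4.7353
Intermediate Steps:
O(S) = 36 (O(S) = (5 + S/S)² = (5 + 1)² = 6² = 36)
(40161 + 37971)/(O(49) + 16464) = (40161 + 37971)/(36 + 16464) = 78132/16500 = 78132*(1/16500) = 6511/1375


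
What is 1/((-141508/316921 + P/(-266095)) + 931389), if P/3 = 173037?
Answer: 84331093495/78544850667466064 ≈ 1.0737e-6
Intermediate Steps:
P = 519111 (P = 3*173037 = 519111)
1/((-141508/316921 + P/(-266095)) + 931389) = 1/((-141508/316921 + 519111/(-266095)) + 931389) = 1/((-141508*1/316921 + 519111*(-1/266095)) + 931389) = 1/((-141508/316921 - 519111/266095) + 931389) = 1/(-202171748491/84331093495 + 931389) = 1/(78544850667466064/84331093495) = 84331093495/78544850667466064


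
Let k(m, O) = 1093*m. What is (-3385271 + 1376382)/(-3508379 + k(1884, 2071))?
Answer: 2008889/1449167 ≈ 1.3862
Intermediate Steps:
(-3385271 + 1376382)/(-3508379 + k(1884, 2071)) = (-3385271 + 1376382)/(-3508379 + 1093*1884) = -2008889/(-3508379 + 2059212) = -2008889/(-1449167) = -2008889*(-1/1449167) = 2008889/1449167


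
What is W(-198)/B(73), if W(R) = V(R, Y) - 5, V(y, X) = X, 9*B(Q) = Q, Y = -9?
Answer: -126/73 ≈ -1.7260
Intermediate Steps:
B(Q) = Q/9
W(R) = -14 (W(R) = -9 - 5 = -14)
W(-198)/B(73) = -14/((1/9)*73) = -14/73/9 = -14*9/73 = -126/73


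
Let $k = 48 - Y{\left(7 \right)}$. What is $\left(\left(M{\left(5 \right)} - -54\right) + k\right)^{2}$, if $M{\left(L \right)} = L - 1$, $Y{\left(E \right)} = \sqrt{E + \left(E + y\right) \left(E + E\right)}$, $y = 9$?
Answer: $\left(106 - \sqrt{231}\right)^{2} \approx 8244.9$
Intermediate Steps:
$Y{\left(E \right)} = \sqrt{E + 2 E \left(9 + E\right)}$ ($Y{\left(E \right)} = \sqrt{E + \left(E + 9\right) \left(E + E\right)} = \sqrt{E + \left(9 + E\right) 2 E} = \sqrt{E + 2 E \left(9 + E\right)}$)
$M{\left(L \right)} = -1 + L$ ($M{\left(L \right)} = L - 1 = -1 + L$)
$k = 48 - \sqrt{231}$ ($k = 48 - \sqrt{7 \left(19 + 2 \cdot 7\right)} = 48 - \sqrt{7 \left(19 + 14\right)} = 48 - \sqrt{7 \cdot 33} = 48 - \sqrt{231} \approx 32.801$)
$\left(\left(M{\left(5 \right)} - -54\right) + k\right)^{2} = \left(\left(\left(-1 + 5\right) - -54\right) + \left(48 - \sqrt{231}\right)\right)^{2} = \left(\left(4 + 54\right) + \left(48 - \sqrt{231}\right)\right)^{2} = \left(58 + \left(48 - \sqrt{231}\right)\right)^{2} = \left(106 - \sqrt{231}\right)^{2}$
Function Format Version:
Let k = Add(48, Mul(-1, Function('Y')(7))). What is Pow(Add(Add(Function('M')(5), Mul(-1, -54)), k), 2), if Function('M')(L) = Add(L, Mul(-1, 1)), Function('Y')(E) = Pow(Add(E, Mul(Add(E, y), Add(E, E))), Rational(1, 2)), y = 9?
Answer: Pow(Add(106, Mul(-1, Pow(231, Rational(1, 2)))), 2) ≈ 8244.9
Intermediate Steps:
Function('Y')(E) = Pow(Add(E, Mul(2, E, Add(9, E))), Rational(1, 2)) (Function('Y')(E) = Pow(Add(E, Mul(Add(E, 9), Add(E, E))), Rational(1, 2)) = Pow(Add(E, Mul(Add(9, E), Mul(2, E))), Rational(1, 2)) = Pow(Add(E, Mul(2, E, Add(9, E))), Rational(1, 2)))
Function('M')(L) = Add(-1, L) (Function('M')(L) = Add(L, -1) = Add(-1, L))
k = Add(48, Mul(-1, Pow(231, Rational(1, 2)))) (k = Add(48, Mul(-1, Pow(Mul(7, Add(19, Mul(2, 7))), Rational(1, 2)))) = Add(48, Mul(-1, Pow(Mul(7, Add(19, 14)), Rational(1, 2)))) = Add(48, Mul(-1, Pow(Mul(7, 33), Rational(1, 2)))) = Add(48, Mul(-1, Pow(231, Rational(1, 2)))) ≈ 32.801)
Pow(Add(Add(Function('M')(5), Mul(-1, -54)), k), 2) = Pow(Add(Add(Add(-1, 5), Mul(-1, -54)), Add(48, Mul(-1, Pow(231, Rational(1, 2))))), 2) = Pow(Add(Add(4, 54), Add(48, Mul(-1, Pow(231, Rational(1, 2))))), 2) = Pow(Add(58, Add(48, Mul(-1, Pow(231, Rational(1, 2))))), 2) = Pow(Add(106, Mul(-1, Pow(231, Rational(1, 2)))), 2)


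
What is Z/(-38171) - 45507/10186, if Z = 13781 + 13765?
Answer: -183421023/35346346 ≈ -5.1892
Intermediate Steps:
Z = 27546
Z/(-38171) - 45507/10186 = 27546/(-38171) - 45507/10186 = 27546*(-1/38171) - 45507*1/10186 = -27546/38171 - 4137/926 = -183421023/35346346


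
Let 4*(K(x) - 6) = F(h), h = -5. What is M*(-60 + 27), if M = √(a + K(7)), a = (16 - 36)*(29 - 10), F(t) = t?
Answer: -33*I*√1501/2 ≈ -639.25*I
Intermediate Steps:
a = -380 (a = -20*19 = -380)
K(x) = 19/4 (K(x) = 6 + (¼)*(-5) = 6 - 5/4 = 19/4)
M = I*√1501/2 (M = √(-380 + 19/4) = √(-1501/4) = I*√1501/2 ≈ 19.371*I)
M*(-60 + 27) = (I*√1501/2)*(-60 + 27) = (I*√1501/2)*(-33) = -33*I*√1501/2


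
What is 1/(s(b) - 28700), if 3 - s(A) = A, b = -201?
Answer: -1/28496 ≈ -3.5093e-5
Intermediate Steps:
s(A) = 3 - A
1/(s(b) - 28700) = 1/((3 - 1*(-201)) - 28700) = 1/((3 + 201) - 28700) = 1/(204 - 28700) = 1/(-28496) = -1/28496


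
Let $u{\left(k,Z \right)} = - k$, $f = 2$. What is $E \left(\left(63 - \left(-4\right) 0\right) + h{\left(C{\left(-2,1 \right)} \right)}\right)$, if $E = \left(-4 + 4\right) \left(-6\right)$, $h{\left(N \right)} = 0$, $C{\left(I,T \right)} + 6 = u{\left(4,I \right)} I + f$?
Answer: $0$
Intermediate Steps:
$C{\left(I,T \right)} = -4 - 4 I$ ($C{\left(I,T \right)} = -6 + \left(\left(-1\right) 4 I + 2\right) = -6 - \left(-2 + 4 I\right) = -4 - 4 I$)
$E = 0$ ($E = 0 \left(-6\right) = 0$)
$E \left(\left(63 - \left(-4\right) 0\right) + h{\left(C{\left(-2,1 \right)} \right)}\right) = 0 \left(\left(63 - \left(-4\right) 0\right) + 0\right) = 0 \left(\left(63 - 0\right) + 0\right) = 0 \left(\left(63 + 0\right) + 0\right) = 0 \left(63 + 0\right) = 0 \cdot 63 = 0$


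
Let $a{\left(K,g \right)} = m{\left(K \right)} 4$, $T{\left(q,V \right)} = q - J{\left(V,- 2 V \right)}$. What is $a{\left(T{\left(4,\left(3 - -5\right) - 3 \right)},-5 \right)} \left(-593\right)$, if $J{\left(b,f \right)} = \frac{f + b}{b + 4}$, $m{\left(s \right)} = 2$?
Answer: $-4744$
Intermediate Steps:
$J{\left(b,f \right)} = \frac{b + f}{4 + b}$
$T{\left(q,V \right)} = q + \frac{V}{4 + V}$ ($T{\left(q,V \right)} = q - \frac{V - 2 V}{4 + V} = q - \frac{\left(-1\right) V}{4 + V} = q - - \frac{V}{4 + V} = q + \frac{V}{4 + V}$)
$a{\left(K,g \right)} = 8$ ($a{\left(K,g \right)} = 2 \cdot 4 = 8$)
$a{\left(T{\left(4,\left(3 - -5\right) - 3 \right)},-5 \right)} \left(-593\right) = 8 \left(-593\right) = -4744$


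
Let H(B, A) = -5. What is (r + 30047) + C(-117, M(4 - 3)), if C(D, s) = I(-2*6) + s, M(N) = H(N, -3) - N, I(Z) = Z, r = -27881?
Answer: 2148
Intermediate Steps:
M(N) = -5 - N
C(D, s) = -12 + s (C(D, s) = -2*6 + s = -12 + s)
(r + 30047) + C(-117, M(4 - 3)) = (-27881 + 30047) + (-12 + (-5 - (4 - 3))) = 2166 + (-12 + (-5 - 1*1)) = 2166 + (-12 + (-5 - 1)) = 2166 + (-12 - 6) = 2166 - 18 = 2148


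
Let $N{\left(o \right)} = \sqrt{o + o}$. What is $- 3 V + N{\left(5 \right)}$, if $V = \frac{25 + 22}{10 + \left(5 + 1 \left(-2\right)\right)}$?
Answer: $- \frac{141}{13} + \sqrt{10} \approx -7.6839$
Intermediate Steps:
$V = \frac{47}{13}$ ($V = \frac{47}{10 + \left(5 - 2\right)} = \frac{47}{10 + 3} = \frac{47}{13} \approx 3.6154$)
$N{\left(o \right)} = \sqrt{2} \sqrt{o}$ ($N{\left(o \right)} = \sqrt{2 o} = \sqrt{2} \sqrt{o}$)
$- 3 V + N{\left(5 \right)} = \left(-3\right) \frac{47}{13} + \sqrt{2} \sqrt{5} = - \frac{141}{13} + \sqrt{10}$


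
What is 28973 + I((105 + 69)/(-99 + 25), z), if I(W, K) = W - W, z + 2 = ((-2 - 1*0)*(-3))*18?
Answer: 28973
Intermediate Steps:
z = 106 (z = -2 + ((-2 - 1*0)*(-3))*18 = -2 + ((-2 + 0)*(-3))*18 = -2 - 2*(-3)*18 = -2 + 6*18 = -2 + 108 = 106)
I(W, K) = 0
28973 + I((105 + 69)/(-99 + 25), z) = 28973 + 0 = 28973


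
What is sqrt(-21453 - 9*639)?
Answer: 2*I*sqrt(6801) ≈ 164.94*I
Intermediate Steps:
sqrt(-21453 - 9*639) = sqrt(-21453 - 5751) = sqrt(-27204) = 2*I*sqrt(6801)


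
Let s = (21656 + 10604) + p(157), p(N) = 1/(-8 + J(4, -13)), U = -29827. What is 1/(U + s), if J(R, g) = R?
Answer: 4/9731 ≈ 0.00041106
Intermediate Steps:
p(N) = -¼ (p(N) = 1/(-8 + 4) = 1/(-4) = -¼)
s = 129039/4 (s = (21656 + 10604) - ¼ = 32260 - ¼ = 129039/4 ≈ 32260.)
1/(U + s) = 1/(-29827 + 129039/4) = 1/(9731/4) = 4/9731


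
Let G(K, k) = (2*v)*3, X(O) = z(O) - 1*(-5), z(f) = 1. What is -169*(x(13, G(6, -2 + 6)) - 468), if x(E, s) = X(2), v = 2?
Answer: 78078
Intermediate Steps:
X(O) = 6 (X(O) = 1 - 1*(-5) = 1 + 5 = 6)
G(K, k) = 12 (G(K, k) = (2*2)*3 = 4*3 = 12)
x(E, s) = 6
-169*(x(13, G(6, -2 + 6)) - 468) = -169*(6 - 468) = -169*(-462) = 78078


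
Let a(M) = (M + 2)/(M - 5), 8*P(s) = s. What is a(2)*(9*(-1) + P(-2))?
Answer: 37/3 ≈ 12.333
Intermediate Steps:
P(s) = s/8
a(M) = (2 + M)/(-5 + M)
a(2)*(9*(-1) + P(-2)) = ((2 + 2)/(-5 + 2))*(9*(-1) + (⅛)*(-2)) = (4/(-3))*(-9 - ¼) = -⅓*4*(-37/4) = -4/3*(-37/4) = 37/3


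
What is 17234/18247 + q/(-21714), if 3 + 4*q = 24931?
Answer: 130251886/198107679 ≈ 0.65748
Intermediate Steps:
q = 6232 (q = -3/4 + (1/4)*24931 = -3/4 + 24931/4 = 6232)
17234/18247 + q/(-21714) = 17234/18247 + 6232/(-21714) = 17234*(1/18247) + 6232*(-1/21714) = 17234/18247 - 3116/10857 = 130251886/198107679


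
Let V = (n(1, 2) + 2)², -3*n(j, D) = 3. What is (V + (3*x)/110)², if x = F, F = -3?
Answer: 10201/12100 ≈ 0.84306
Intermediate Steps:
x = -3
n(j, D) = -1 (n(j, D) = -⅓*3 = -1)
V = 1 (V = (-1 + 2)² = 1² = 1)
(V + (3*x)/110)² = (1 + (3*(-3))/110)² = (1 - 9*1/110)² = (1 - 9/110)² = (101/110)² = 10201/12100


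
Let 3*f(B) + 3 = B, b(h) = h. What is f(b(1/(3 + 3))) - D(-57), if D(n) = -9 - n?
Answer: -881/18 ≈ -48.944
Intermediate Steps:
f(B) = -1 + B/3
f(b(1/(3 + 3))) - D(-57) = (-1 + 1/(3*(3 + 3))) - (-9 - 1*(-57)) = (-1 + (⅓)/6) - (-9 + 57) = (-1 + (⅓)*(⅙)) - 1*48 = (-1 + 1/18) - 48 = -17/18 - 48 = -881/18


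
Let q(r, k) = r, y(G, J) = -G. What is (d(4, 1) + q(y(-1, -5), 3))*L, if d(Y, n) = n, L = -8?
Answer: -16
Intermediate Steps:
(d(4, 1) + q(y(-1, -5), 3))*L = (1 - 1*(-1))*(-8) = (1 + 1)*(-8) = 2*(-8) = -16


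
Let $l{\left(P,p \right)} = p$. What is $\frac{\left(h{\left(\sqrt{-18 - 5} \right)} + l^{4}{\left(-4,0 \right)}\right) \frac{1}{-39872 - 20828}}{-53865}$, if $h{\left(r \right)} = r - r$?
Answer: $0$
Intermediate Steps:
$h{\left(r \right)} = 0$
$\frac{\left(h{\left(\sqrt{-18 - 5} \right)} + l^{4}{\left(-4,0 \right)}\right) \frac{1}{-39872 - 20828}}{-53865} = \frac{\left(0 + 0^{4}\right) \frac{1}{-39872 - 20828}}{-53865} = \frac{0 + 0}{-60700} \left(- \frac{1}{53865}\right) = 0 \left(- \frac{1}{60700}\right) \left(- \frac{1}{53865}\right) = 0 \left(- \frac{1}{53865}\right) = 0$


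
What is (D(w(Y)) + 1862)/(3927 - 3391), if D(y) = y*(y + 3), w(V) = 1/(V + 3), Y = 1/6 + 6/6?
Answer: 291059/83750 ≈ 3.4753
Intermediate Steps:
Y = 7/6 (Y = 1*(1/6) + 6*(1/6) = 1/6 + 1 = 7/6 ≈ 1.1667)
w(V) = 1/(3 + V)
D(y) = y*(3 + y)
(D(w(Y)) + 1862)/(3927 - 3391) = ((3 + 1/(3 + 7/6))/(3 + 7/6) + 1862)/(3927 - 3391) = ((3 + 1/(25/6))/(25/6) + 1862)/536 = (6*(3 + 6/25)/25 + 1862)*(1/536) = ((6/25)*(81/25) + 1862)*(1/536) = (486/625 + 1862)*(1/536) = (1164236/625)*(1/536) = 291059/83750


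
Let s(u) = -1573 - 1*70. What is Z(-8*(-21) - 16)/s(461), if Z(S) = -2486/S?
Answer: 1243/124868 ≈ 0.0099545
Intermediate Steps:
s(u) = -1643 (s(u) = -1573 - 70 = -1643)
Z(-8*(-21) - 16)/s(461) = -2486/(-8*(-21) - 16)/(-1643) = -2486/(168 - 16)*(-1/1643) = -2486/152*(-1/1643) = -2486*1/152*(-1/1643) = -1243/76*(-1/1643) = 1243/124868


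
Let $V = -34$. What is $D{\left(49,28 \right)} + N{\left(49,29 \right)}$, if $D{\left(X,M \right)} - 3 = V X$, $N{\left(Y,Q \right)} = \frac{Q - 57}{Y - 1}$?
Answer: $- \frac{19963}{12} \approx -1663.6$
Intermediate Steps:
$N{\left(Y,Q \right)} = \frac{-57 + Q}{-1 + Y}$
$D{\left(X,M \right)} = 3 - 34 X$
$D{\left(49,28 \right)} + N{\left(49,29 \right)} = \left(3 - 1666\right) + \frac{-57 + 29}{-1 + 49} = \left(3 - 1666\right) + \frac{1}{48} \left(-28\right) = -1663 + \frac{1}{48} \left(-28\right) = -1663 - \frac{7}{12} = - \frac{19963}{12}$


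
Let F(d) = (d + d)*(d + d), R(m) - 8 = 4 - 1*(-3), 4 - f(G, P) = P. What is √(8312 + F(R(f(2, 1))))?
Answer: 14*√47 ≈ 95.979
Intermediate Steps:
f(G, P) = 4 - P
R(m) = 15 (R(m) = 8 + (4 - 1*(-3)) = 8 + (4 + 3) = 8 + 7 = 15)
F(d) = 4*d² (F(d) = (2*d)*(2*d) = 4*d²)
√(8312 + F(R(f(2, 1)))) = √(8312 + 4*15²) = √(8312 + 4*225) = √(8312 + 900) = √9212 = 14*√47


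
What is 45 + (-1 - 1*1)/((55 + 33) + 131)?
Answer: 9853/219 ≈ 44.991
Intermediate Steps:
45 + (-1 - 1*1)/((55 + 33) + 131) = 45 + (-1 - 1)/(88 + 131) = 45 - 2/219 = 9853/219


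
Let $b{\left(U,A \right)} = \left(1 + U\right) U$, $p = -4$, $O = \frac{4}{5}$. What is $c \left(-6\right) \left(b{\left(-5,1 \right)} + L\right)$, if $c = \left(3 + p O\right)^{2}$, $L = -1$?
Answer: $- \frac{114}{25} \approx -4.56$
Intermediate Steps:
$O = \frac{4}{5}$ ($O = 4 \cdot \frac{1}{5} = \frac{4}{5} \approx 0.8$)
$b{\left(U,A \right)} = U \left(1 + U\right)$
$c = \frac{1}{25}$ ($c = \left(3 - \frac{16}{5}\right)^{2} = \left(- \frac{1}{5}\right)^{2} = \frac{1}{25} \approx 0.04$)
$c \left(-6\right) \left(b{\left(-5,1 \right)} + L\right) = \frac{1}{25} \left(-6\right) \left(- 5 \left(1 - 5\right) - 1\right) = - \frac{6 \left(\left(-5\right) \left(-4\right) - 1\right)}{25} = - \frac{6 \left(20 - 1\right)}{25} = \left(- \frac{6}{25}\right) 19 = - \frac{114}{25}$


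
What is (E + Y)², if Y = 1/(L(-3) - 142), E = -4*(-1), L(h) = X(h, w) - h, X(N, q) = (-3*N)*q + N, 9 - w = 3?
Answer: 123201/7744 ≈ 15.909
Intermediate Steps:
w = 6 (w = 9 - 1*3 = 9 - 3 = 6)
X(N, q) = N - 3*N*q (X(N, q) = -3*N*q + N = N - 3*N*q)
L(h) = -18*h (L(h) = h*(1 - 3*6) - h = h*(1 - 18) - h = h*(-17) - h = -17*h - h = -18*h)
E = 4
Y = -1/88 (Y = 1/(-18*(-3) - 142) = 1/(54 - 142) = 1/(-88) = -1/88 ≈ -0.011364)
(E + Y)² = (4 - 1/88)² = (351/88)² = 123201/7744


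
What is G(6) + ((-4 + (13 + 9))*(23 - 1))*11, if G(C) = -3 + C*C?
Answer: 4389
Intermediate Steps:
G(C) = -3 + C**2
G(6) + ((-4 + (13 + 9))*(23 - 1))*11 = (-3 + 6**2) + ((-4 + (13 + 9))*(23 - 1))*11 = (-3 + 36) + ((-4 + 22)*22)*11 = 33 + (18*22)*11 = 33 + 396*11 = 33 + 4356 = 4389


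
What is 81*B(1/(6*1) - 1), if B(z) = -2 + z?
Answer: -459/2 ≈ -229.50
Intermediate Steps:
81*B(1/(6*1) - 1) = 81*(-2 + (1/(6*1) - 1)) = 81*(-2 + (1/6 - 1)) = 81*(-2 - 5/6) = 81*(-17/6) = -459/2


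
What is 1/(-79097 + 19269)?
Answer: -1/59828 ≈ -1.6715e-5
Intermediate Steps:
1/(-79097 + 19269) = 1/(-59828) = -1/59828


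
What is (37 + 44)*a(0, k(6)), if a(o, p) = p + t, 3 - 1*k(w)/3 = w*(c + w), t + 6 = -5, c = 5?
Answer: -16200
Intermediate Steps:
t = -11 (t = -6 - 5 = -11)
k(w) = 9 - 3*w*(5 + w)
a(o, p) = -11 + p (a(o, p) = p - 11 = -11 + p)
(37 + 44)*a(0, k(6)) = (37 + 44)*(-11 + (9 - 15*6 - 3*6**2)) = 81*(-11 + (9 - 90 - 3*36)) = 81*(-11 + (9 - 90 - 108)) = 81*(-11 - 189) = 81*(-200) = -16200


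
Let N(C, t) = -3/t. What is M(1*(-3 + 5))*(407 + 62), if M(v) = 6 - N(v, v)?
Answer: 7035/2 ≈ 3517.5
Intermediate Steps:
M(v) = 6 + 3/v (M(v) = 6 - (-3)/v = 6 + 3/v)
M(1*(-3 + 5))*(407 + 62) = (6 + 3/((1*(-3 + 5))))*(407 + 62) = (6 + 3/((1*2)))*469 = (6 + 3/2)*469 = (15/2)*469 = 7035/2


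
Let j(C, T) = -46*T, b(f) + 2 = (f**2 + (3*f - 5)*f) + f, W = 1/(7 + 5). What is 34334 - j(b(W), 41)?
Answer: 36220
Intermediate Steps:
W = 1/12 ≈ 0.083333
b(f) = -2 + f + f**2 + f*(-5 + 3*f) (b(f) = -2 + ((f**2 + (3*f - 5)*f) + f) = -2 + ((f**2 + (-5 + 3*f)*f) + f) = -2 + ((f**2 + f*(-5 + 3*f)) + f) = -2 + (f + f**2 + f*(-5 + 3*f)) = -2 + f + f**2 + f*(-5 + 3*f))
34334 - j(b(W), 41) = 34334 - (-46)*41 = 34334 - 1*(-1886) = 34334 + 1886 = 36220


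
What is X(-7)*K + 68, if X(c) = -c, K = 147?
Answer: 1097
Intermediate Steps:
X(-7)*K + 68 = -1*(-7)*147 + 68 = 7*147 + 68 = 1029 + 68 = 1097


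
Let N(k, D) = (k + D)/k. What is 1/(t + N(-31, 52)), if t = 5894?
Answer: 31/182693 ≈ 0.00016968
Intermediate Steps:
N(k, D) = (D + k)/k
1/(t + N(-31, 52)) = 1/(5894 + (52 - 31)/(-31)) = 1/(5894 - 1/31*21) = 1/(5894 - 21/31) = 1/(182693/31) = 31/182693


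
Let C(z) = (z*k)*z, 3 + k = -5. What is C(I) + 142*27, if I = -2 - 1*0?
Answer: 3802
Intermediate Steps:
k = -8 (k = -3 - 5 = -8)
I = -2 (I = -2 + 0 = -2)
C(z) = -8*z**2 (C(z) = (z*(-8))*z = (-8*z)*z = -8*z**2)
C(I) + 142*27 = -8*(-2)**2 + 142*27 = -8*4 + 3834 = -32 + 3834 = 3802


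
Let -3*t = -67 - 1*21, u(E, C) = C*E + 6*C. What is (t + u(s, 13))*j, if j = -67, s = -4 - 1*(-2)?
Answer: -16348/3 ≈ -5449.3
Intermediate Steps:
s = -2 (s = -4 + 2 = -2)
u(E, C) = 6*C + C*E
t = 88/3 (t = -(-67 - 1*21)/3 = -(-67 - 21)/3 = -⅓*(-88) = 88/3 ≈ 29.333)
(t + u(s, 13))*j = (88/3 + 13*(6 - 2))*(-67) = (88/3 + 13*4)*(-67) = (88/3 + 52)*(-67) = (244/3)*(-67) = -16348/3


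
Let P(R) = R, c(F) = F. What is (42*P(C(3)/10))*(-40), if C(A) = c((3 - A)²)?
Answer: 0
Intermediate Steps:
C(A) = (3 - A)²
(42*P(C(3)/10))*(-40) = (42*((-3 + 3)²/10))*(-40) = (42*(0²*(⅒)))*(-40) = (42*(0*(⅒)))*(-40) = (42*0)*(-40) = 0*(-40) = 0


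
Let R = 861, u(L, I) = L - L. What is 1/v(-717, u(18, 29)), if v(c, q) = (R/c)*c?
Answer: 1/861 ≈ 0.0011614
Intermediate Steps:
u(L, I) = 0
v(c, q) = 861 (v(c, q) = (861/c)*c = 861)
1/v(-717, u(18, 29)) = 1/861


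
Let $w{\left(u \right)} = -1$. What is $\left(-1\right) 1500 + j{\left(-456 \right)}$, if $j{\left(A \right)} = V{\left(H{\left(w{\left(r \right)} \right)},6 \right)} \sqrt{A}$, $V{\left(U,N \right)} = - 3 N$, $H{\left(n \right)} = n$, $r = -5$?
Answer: $-1500 - 36 i \sqrt{114} \approx -1500.0 - 384.38 i$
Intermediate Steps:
$j{\left(A \right)} = - 18 \sqrt{A}$ ($j{\left(A \right)} = \left(-3\right) 6 \sqrt{A} = - 18 \sqrt{A}$)
$\left(-1\right) 1500 + j{\left(-456 \right)} = \left(-1\right) 1500 - 18 \sqrt{-456} = -1500 - 18 \cdot 2 i \sqrt{114} = -1500 - 36 i \sqrt{114}$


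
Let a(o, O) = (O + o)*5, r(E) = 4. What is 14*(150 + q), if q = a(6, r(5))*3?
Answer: 4200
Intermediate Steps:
a(o, O) = 5*O + 5*o
q = 150 (q = (5*4 + 5*6)*3 = (20 + 30)*3 = 50*3 = 150)
14*(150 + q) = 14*(150 + 150) = 14*300 = 4200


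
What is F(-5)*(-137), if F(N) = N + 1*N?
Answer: 1370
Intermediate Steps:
F(N) = 2*N (F(N) = N + N = 2*N)
F(-5)*(-137) = (2*(-5))*(-137) = -10*(-137) = 1370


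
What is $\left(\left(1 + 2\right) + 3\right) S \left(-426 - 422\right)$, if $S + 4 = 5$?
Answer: $-5088$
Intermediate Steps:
$S = 1$ ($S = -4 + 5 = 1$)
$\left(\left(1 + 2\right) + 3\right) S \left(-426 - 422\right) = \left(\left(1 + 2\right) + 3\right) 1 \left(-426 - 422\right) = \left(3 + 3\right) 1 \left(-848\right) = 6 \cdot 1 \left(-848\right) = 6 \left(-848\right) = -5088$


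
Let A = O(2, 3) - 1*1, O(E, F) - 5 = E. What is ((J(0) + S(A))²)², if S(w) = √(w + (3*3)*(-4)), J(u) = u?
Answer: 900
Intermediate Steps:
O(E, F) = 5 + E
A = 6 (A = (5 + 2) - 1*1 = 7 - 1 = 6)
S(w) = √(-36 + w) (S(w) = √(w + 9*(-4)) = √(w - 36) = √(-36 + w))
((J(0) + S(A))²)² = ((0 + √(-36 + 6))²)² = ((0 + √(-30))²)² = ((0 + I*√30)²)² = ((I*√30)²)² = (-30)² = 900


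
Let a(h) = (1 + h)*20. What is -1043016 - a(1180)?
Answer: -1066636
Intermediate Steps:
a(h) = 20 + 20*h
-1043016 - a(1180) = -1043016 - (20 + 20*1180) = -1043016 - (20 + 23600) = -1043016 - 1*23620 = -1043016 - 23620 = -1066636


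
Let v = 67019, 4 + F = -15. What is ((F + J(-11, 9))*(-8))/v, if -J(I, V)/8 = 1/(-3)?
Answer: 392/201057 ≈ 0.0019497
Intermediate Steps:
F = -19 (F = -4 - 15 = -19)
J(I, V) = 8/3 (J(I, V) = -8/(-3) = -8*(-⅓) = 8/3)
((F + J(-11, 9))*(-8))/v = ((-19 + 8/3)*(-8))/67019 = -49/3*(-8)*(1/67019) = (392/3)*(1/67019) = 392/201057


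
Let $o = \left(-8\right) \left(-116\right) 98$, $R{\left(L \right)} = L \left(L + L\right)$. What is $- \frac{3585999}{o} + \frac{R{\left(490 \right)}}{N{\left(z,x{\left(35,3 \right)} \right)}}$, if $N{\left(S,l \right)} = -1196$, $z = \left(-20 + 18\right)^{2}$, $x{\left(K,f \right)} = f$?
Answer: $- \frac{11990040901}{27192256} \approx -440.94$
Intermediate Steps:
$R{\left(L \right)} = 2 L^{2}$ ($R{\left(L \right)} = L 2 L = 2 L^{2}$)
$z = 4$ ($z = \left(-2\right)^{2} = 4$)
$o = 90944$ ($o = 928 \cdot 98 = 90944$)
$- \frac{3585999}{o} + \frac{R{\left(490 \right)}}{N{\left(z,x{\left(35,3 \right)} \right)}} = - \frac{3585999}{90944} + \frac{2 \cdot 490^{2}}{-1196} = \left(-3585999\right) \frac{1}{90944} + 2 \cdot 240100 \left(- \frac{1}{1196}\right) = - \frac{3585999}{90944} + 480200 \left(- \frac{1}{1196}\right) = - \frac{3585999}{90944} - \frac{120050}{299} = - \frac{11990040901}{27192256}$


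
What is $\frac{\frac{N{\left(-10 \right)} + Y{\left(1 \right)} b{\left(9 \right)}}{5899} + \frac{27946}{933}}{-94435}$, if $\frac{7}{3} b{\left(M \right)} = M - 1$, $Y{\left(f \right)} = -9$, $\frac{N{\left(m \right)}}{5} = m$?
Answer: $- \frac{230689220}{727647531303} \approx -0.00031703$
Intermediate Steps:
$N{\left(m \right)} = 5 m$
$b{\left(M \right)} = - \frac{3}{7} + \frac{3 M}{7}$ ($b{\left(M \right)} = \frac{3 \left(M - 1\right)}{7} = \frac{3 \left(-1 + M\right)}{7} = - \frac{3}{7} + \frac{3 M}{7}$)
$\frac{\frac{N{\left(-10 \right)} + Y{\left(1 \right)} b{\left(9 \right)}}{5899} + \frac{27946}{933}}{-94435} = \frac{\frac{5 \left(-10\right) - 9 \left(- \frac{3}{7} + \frac{3}{7} \cdot 9\right)}{5899} + \frac{27946}{933}}{-94435} = \left(\left(-50 - 9 \left(- \frac{3}{7} + \frac{27}{7}\right)\right) \frac{1}{5899} + 27946 \cdot \frac{1}{933}\right) \left(- \frac{1}{94435}\right) = \left(\left(-50 - \frac{216}{7}\right) \frac{1}{5899} + \frac{27946}{933}\right) \left(- \frac{1}{94435}\right) = \left(\left(- \frac{566}{7}\right) \frac{1}{5899} + \frac{27946}{933}\right) \left(- \frac{1}{94435}\right) = \left(- \frac{566}{41293} + \frac{27946}{933}\right) \left(- \frac{1}{94435}\right) = \frac{1153446100}{38526369} \left(- \frac{1}{94435}\right) = - \frac{230689220}{727647531303}$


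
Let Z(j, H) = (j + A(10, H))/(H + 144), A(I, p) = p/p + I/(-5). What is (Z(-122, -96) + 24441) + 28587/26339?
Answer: 10299401477/421424 ≈ 24440.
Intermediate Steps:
A(I, p) = 1 - I/5 (A(I, p) = 1 + I*(-⅕) = 1 - I/5)
Z(j, H) = (-1 + j)/(144 + H) (Z(j, H) = (j + (1 - ⅕*10))/(H + 144) = (j + (1 - 2))/(144 + H) = (j - 1)/(144 + H) = (-1 + j)/(144 + H))
(Z(-122, -96) + 24441) + 28587/26339 = ((-1 - 122)/(144 - 96) + 24441) + 28587/26339 = (-123/48 + 24441) + 28587*(1/26339) = ((1/48)*(-123) + 24441) + 28587/26339 = (-41/16 + 24441) + 28587/26339 = 391015/16 + 28587/26339 = 10299401477/421424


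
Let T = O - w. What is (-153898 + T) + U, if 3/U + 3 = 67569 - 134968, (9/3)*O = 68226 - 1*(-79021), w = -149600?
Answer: 9055660897/202206 ≈ 44784.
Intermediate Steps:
O = 147247/3 (O = (68226 - 1*(-79021))/3 = (68226 + 79021)/3 = (1/3)*147247 = 147247/3 ≈ 49082.)
U = -3/67402 (U = 3/(-3 + (67569 - 134968)) = 3/(-3 - 67399) = 3/(-67402) = 3*(-1/67402) = -3/67402 ≈ -4.4509e-5)
T = 596047/3 (T = 147247/3 - 1*(-149600) = 147247/3 + 149600 = 596047/3 ≈ 1.9868e+5)
(-153898 + T) + U = (-153898 + 596047/3) - 3/67402 = 134353/3 - 3/67402 = 9055660897/202206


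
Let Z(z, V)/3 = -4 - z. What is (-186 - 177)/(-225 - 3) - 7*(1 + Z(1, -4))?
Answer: 7569/76 ≈ 99.592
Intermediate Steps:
Z(z, V) = -12 - 3*z (Z(z, V) = 3*(-4 - z) = -12 - 3*z)
(-186 - 177)/(-225 - 3) - 7*(1 + Z(1, -4)) = (-186 - 177)/(-225 - 3) - 7*(1 + (-12 - 3*1)) = -363/(-228) - 7*(1 + (-12 - 3)) = -363*(-1/228) - 7*(1 - 15) = 121/76 - 7*(-14) = 121/76 - 1*(-98) = 121/76 + 98 = 7569/76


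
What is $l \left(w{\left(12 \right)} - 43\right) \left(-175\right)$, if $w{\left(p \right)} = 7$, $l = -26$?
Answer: $-163800$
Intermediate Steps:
$l \left(w{\left(12 \right)} - 43\right) \left(-175\right) = - 26 \left(7 - 43\right) \left(-175\right) = - 26 \left(\left(-36\right) \left(-175\right)\right) = \left(-26\right) 6300 = -163800$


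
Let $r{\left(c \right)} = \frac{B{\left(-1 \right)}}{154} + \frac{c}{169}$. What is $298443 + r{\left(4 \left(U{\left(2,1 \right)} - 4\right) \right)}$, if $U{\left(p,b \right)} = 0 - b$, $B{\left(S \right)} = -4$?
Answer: $\frac{3883636881}{13013} \approx 2.9844 \cdot 10^{5}$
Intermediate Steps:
$U{\left(p,b \right)} = - b$
$r{\left(c \right)} = - \frac{2}{77} + \frac{c}{169}$ ($r{\left(c \right)} = - \frac{4}{154} + \frac{c}{169} = \left(-4\right) \frac{1}{154} + c \frac{1}{169} = - \frac{2}{77} + \frac{c}{169}$)
$298443 + r{\left(4 \left(U{\left(2,1 \right)} - 4\right) \right)} = 298443 + \left(- \frac{2}{77} + \frac{4 \left(\left(-1\right) 1 - 4\right)}{169}\right) = 298443 + \left(- \frac{2}{77} + \frac{4 \left(-1 - 4\right)}{169}\right) = 298443 + \left(- \frac{2}{77} + \frac{4 \left(-5\right)}{169}\right) = 298443 + \left(- \frac{2}{77} + \frac{1}{169} \left(-20\right)\right) = 298443 - \frac{1878}{13013} = \frac{3883636881}{13013}$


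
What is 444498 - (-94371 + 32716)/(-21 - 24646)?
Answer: 10964370511/24667 ≈ 4.4450e+5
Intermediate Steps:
444498 - (-94371 + 32716)/(-21 - 24646) = 444498 - (-61655)/(-24667) = 444498 - (-61655)*(-1)/24667 = 444498 - 1*61655/24667 = 444498 - 61655/24667 = 10964370511/24667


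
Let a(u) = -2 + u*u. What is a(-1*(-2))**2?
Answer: 4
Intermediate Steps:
a(u) = -2 + u**2
a(-1*(-2))**2 = (-2 + (-1*(-2))**2)**2 = (-2 + 2**2)**2 = (-2 + 4)**2 = 2**2 = 4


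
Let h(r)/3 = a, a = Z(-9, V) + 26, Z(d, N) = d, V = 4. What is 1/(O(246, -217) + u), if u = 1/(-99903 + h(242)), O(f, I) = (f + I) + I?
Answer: -99852/18772177 ≈ -0.0053191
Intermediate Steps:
a = 17 (a = -9 + 26 = 17)
O(f, I) = f + 2*I (O(f, I) = (I + f) + I = f + 2*I)
h(r) = 51 (h(r) = 3*17 = 51)
u = -1/99852 (u = 1/(-99903 + 51) = 1/(-99852) = -1/99852 ≈ -1.0015e-5)
1/(O(246, -217) + u) = 1/((246 + 2*(-217)) - 1/99852) = 1/((246 - 434) - 1/99852) = 1/(-188 - 1/99852) = 1/(-18772177/99852) = -99852/18772177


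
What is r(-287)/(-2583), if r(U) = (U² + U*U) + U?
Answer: -191/3 ≈ -63.667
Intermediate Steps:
r(U) = U + 2*U² (r(U) = (U² + U²) + U = 2*U² + U = U + 2*U²)
r(-287)/(-2583) = -287*(1 + 2*(-287))/(-2583) = -287*(1 - 574)*(-1/2583) = -287*(-573)*(-1/2583) = 164451*(-1/2583) = -191/3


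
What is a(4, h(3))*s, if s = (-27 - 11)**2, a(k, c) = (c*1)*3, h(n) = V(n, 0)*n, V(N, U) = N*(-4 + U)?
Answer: -155952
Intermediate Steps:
h(n) = -4*n**2 (h(n) = (n*(-4 + 0))*n = (n*(-4))*n = (-4*n)*n = -4*n**2)
a(k, c) = 3*c (a(k, c) = c*3 = 3*c)
s = 1444 (s = (-38)**2 = 1444)
a(4, h(3))*s = (3*(-4*3**2))*1444 = (3*(-4*9))*1444 = (3*(-36))*1444 = -108*1444 = -155952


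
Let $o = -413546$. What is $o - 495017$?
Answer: $-908563$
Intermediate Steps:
$o - 495017 = -413546 - 495017 = -908563$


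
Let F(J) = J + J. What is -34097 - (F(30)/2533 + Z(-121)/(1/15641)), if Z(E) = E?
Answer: 4707489252/2533 ≈ 1.8585e+6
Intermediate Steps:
F(J) = 2*J
-34097 - (F(30)/2533 + Z(-121)/(1/15641)) = -34097 - ((2*30)/2533 - 121/(1/15641)) = -34097 - (60*(1/2533) - 121/1/15641) = -34097 - (60/2533 - 121*15641) = -34097 - (60/2533 - 1892561) = -34097 - 1*(-4793856953/2533) = -34097 + 4793856953/2533 = 4707489252/2533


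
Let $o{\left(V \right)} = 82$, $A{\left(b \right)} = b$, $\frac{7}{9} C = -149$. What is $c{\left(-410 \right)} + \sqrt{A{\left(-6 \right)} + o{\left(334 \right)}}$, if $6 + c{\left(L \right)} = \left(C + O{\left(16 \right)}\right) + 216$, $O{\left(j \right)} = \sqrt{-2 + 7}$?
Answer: $\frac{129}{7} + \sqrt{5} + 2 \sqrt{19} \approx 29.382$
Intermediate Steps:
$C = - \frac{1341}{7}$ ($C = \frac{9}{7} \left(-149\right) = - \frac{1341}{7} \approx -191.57$)
$O{\left(j \right)} = \sqrt{5}$
$c{\left(L \right)} = \frac{129}{7} + \sqrt{5}$ ($c{\left(L \right)} = -6 + \left(\left(- \frac{1341}{7} + \sqrt{5}\right) + 216\right) = -6 + \left(\frac{171}{7} + \sqrt{5}\right) = \frac{129}{7} + \sqrt{5}$)
$c{\left(-410 \right)} + \sqrt{A{\left(-6 \right)} + o{\left(334 \right)}} = \left(\frac{129}{7} + \sqrt{5}\right) + \sqrt{-6 + 82} = \left(\frac{129}{7} + \sqrt{5}\right) + \sqrt{76} = \left(\frac{129}{7} + \sqrt{5}\right) + 2 \sqrt{19} = \frac{129}{7} + \sqrt{5} + 2 \sqrt{19}$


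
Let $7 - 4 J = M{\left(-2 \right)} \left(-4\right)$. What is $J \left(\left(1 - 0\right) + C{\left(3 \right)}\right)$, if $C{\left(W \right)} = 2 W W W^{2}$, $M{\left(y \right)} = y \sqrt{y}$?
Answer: $\frac{1141}{4} - 326 i \sqrt{2} \approx 285.25 - 461.03 i$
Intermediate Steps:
$M{\left(y \right)} = y^{\frac{3}{2}}$
$J = \frac{7}{4} - 2 i \sqrt{2}$ ($J = \frac{7}{4} - \frac{\left(-2\right)^{\frac{3}{2}} \left(-4\right)}{4} = \frac{7}{4} - \frac{- 2 i \sqrt{2} \left(-4\right)}{4} = \frac{7}{4} - \frac{8 i \sqrt{2}}{4} = \frac{7}{4} - 2 i \sqrt{2} \approx 1.75 - 2.8284 i$)
$C{\left(W \right)} = 2 W^{4}$ ($C{\left(W \right)} = 2 W^{2} W^{2} = 2 W^{4}$)
$J \left(\left(1 - 0\right) + C{\left(3 \right)}\right) = \left(\frac{7}{4} - 2 i \sqrt{2}\right) \left(\left(1 - 0\right) + 2 \cdot 3^{4}\right) = \left(\frac{7}{4} - 2 i \sqrt{2}\right) \left(\left(1 + 0\right) + 2 \cdot 81\right) = \left(\frac{7}{4} - 2 i \sqrt{2}\right) \left(1 + 162\right) = \left(\frac{7}{4} - 2 i \sqrt{2}\right) 163 = \frac{1141}{4} - 326 i \sqrt{2}$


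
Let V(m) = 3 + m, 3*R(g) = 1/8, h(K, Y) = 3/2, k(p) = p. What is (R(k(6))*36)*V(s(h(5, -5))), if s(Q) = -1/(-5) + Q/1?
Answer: 141/20 ≈ 7.0500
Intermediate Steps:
h(K, Y) = 3/2 (h(K, Y) = 3*(½) = 3/2)
R(g) = 1/24 (R(g) = (⅓)/8 = (⅓)*(⅛) = 1/24)
s(Q) = ⅕ + Q (s(Q) = -1*(-⅕) + Q*1 = ⅕ + Q)
(R(k(6))*36)*V(s(h(5, -5))) = ((1/24)*36)*(3 + (⅕ + 3/2)) = 3*(3 + 17/10)/2 = (3/2)*(47/10) = 141/20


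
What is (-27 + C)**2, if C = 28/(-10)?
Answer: 22201/25 ≈ 888.04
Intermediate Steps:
C = -14/5 (C = 28*(-1/10) = -14/5 ≈ -2.8000)
(-27 + C)**2 = (-27 - 14/5)**2 = (-149/5)**2 = 22201/25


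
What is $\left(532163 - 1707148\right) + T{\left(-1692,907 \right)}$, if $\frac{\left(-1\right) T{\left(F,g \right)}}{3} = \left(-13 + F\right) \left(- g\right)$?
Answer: $-5814290$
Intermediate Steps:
$T{\left(F,g \right)} = 3 g \left(-13 + F\right)$ ($T{\left(F,g \right)} = - 3 \left(-13 + F\right) \left(- g\right) = - 3 \left(- g \left(-13 + F\right)\right) = 3 g \left(-13 + F\right)$)
$\left(532163 - 1707148\right) + T{\left(-1692,907 \right)} = \left(532163 - 1707148\right) + 3 \cdot 907 \left(-13 - 1692\right) = \left(532163 - 1707148\right) + 3 \cdot 907 \left(-1705\right) = -1174985 - 4639305 = -5814290$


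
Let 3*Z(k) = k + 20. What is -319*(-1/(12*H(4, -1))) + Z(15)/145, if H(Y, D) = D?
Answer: -9223/348 ≈ -26.503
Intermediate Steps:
Z(k) = 20/3 + k/3 (Z(k) = (k + 20)/3 = (20 + k)/3 = 20/3 + k/3)
-319*(-1/(12*H(4, -1))) + Z(15)/145 = -319/(-6*2*(-1)) + (20/3 + (1/3)*15)/145 = -319/((-12*(-1))) + (20/3 + 5)*(1/145) = -319/12 + (35/3)*(1/145) = -319*1/12 + 7/87 = -319/12 + 7/87 = -9223/348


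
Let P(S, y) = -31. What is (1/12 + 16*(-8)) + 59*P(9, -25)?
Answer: -23483/12 ≈ -1956.9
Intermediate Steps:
(1/12 + 16*(-8)) + 59*P(9, -25) = (1/12 + 16*(-8)) + 59*(-31) = (1/12 - 128) - 1829 = -1535/12 - 1829 = -23483/12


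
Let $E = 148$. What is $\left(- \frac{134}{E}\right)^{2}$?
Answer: $\frac{4489}{5476} \approx 0.81976$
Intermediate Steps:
$\left(- \frac{134}{E}\right)^{2} = \left(- \frac{134}{148}\right)^{2} = \left(\left(-134\right) \frac{1}{148}\right)^{2} = \left(- \frac{67}{74}\right)^{2} = \frac{4489}{5476}$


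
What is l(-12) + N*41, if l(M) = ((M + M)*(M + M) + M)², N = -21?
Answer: 317235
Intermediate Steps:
l(M) = (M + 4*M²)² (l(M) = ((2*M)*(2*M) + M)² = (4*M² + M)² = (M + 4*M²)²)
l(-12) + N*41 = (-12)²*(1 + 4*(-12))² - 21*41 = 144*(1 - 48)² - 861 = 144*(-47)² - 861 = 144*2209 - 861 = 318096 - 861 = 317235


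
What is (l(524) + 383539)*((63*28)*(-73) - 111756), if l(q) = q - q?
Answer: -92251868592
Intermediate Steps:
l(q) = 0
(l(524) + 383539)*((63*28)*(-73) - 111756) = (0 + 383539)*((63*28)*(-73) - 111756) = 383539*(1764*(-73) - 111756) = 383539*(-128772 - 111756) = 383539*(-240528) = -92251868592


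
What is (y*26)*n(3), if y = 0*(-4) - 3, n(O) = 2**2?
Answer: -312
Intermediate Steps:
n(O) = 4
y = -3 (y = 0 - 3 = -3)
(y*26)*n(3) = -3*26*4 = -78*4 = -312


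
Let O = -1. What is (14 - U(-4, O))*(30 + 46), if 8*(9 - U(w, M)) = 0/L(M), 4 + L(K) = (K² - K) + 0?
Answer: 380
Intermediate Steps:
L(K) = -4 + K² - K (L(K) = -4 + ((K² - K) + 0) = -4 + (K² - K) = -4 + K² - K)
U(w, M) = 9 (U(w, M) = 9 - 0/(-4 + M² - M) = 9 - ⅛*0 = 9 + 0 = 9)
(14 - U(-4, O))*(30 + 46) = (14 - 1*9)*(30 + 46) = (14 - 9)*76 = 5*76 = 380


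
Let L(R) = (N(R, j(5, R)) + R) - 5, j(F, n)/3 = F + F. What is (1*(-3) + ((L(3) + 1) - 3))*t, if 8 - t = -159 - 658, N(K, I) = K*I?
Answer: 68475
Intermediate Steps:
j(F, n) = 6*F (j(F, n) = 3*(F + F) = 3*(2*F) = 6*F)
N(K, I) = I*K
t = 825 (t = 8 - (-159 - 658) = 8 - 1*(-817) = 8 + 817 = 825)
L(R) = -5 + 31*R (L(R) = ((6*5)*R + R) - 5 = (30*R + R) - 5 = 31*R - 5 = -5 + 31*R)
(1*(-3) + ((L(3) + 1) - 3))*t = (1*(-3) + (((-5 + 31*3) + 1) - 3))*825 = (-3 + (((-5 + 93) + 1) - 3))*825 = (-3 + ((88 + 1) - 3))*825 = (-3 + (89 - 3))*825 = (-3 + 86)*825 = 83*825 = 68475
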